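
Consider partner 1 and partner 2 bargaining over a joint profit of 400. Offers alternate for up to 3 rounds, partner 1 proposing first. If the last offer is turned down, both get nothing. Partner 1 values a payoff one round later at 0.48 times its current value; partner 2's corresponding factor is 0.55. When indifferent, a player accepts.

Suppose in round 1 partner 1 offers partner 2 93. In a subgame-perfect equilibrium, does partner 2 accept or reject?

Reject

Round 3 (partner 1 proposes): partner 2 will accept anything ≥ 0, so partner 1 offers 0 and keeps 400.
Round 2 (partner 2 proposes): partner 1 can get 400 next round, worth 0.48 × 400 = 192 now, so partner 2 offers 192, keeping 208.
So by rejecting in round 1, partner 2 gets 208 next round, worth 0.55 × 208 = 114.4 now.
Offer 93 < 114.4, so partner 2 rejects.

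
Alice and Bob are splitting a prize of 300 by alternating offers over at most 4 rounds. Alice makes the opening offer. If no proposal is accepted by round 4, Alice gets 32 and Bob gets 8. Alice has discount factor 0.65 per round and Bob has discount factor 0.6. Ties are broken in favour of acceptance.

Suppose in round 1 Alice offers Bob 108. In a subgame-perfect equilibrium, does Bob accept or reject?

Round 4 (Bob proposes): Alice gets 32 if talks fail, so Bob offers 32 and keeps 268.
Round 3 (Alice proposes): Bob can get 268 next round, worth 0.6 × 268 = 160.8 now; Alice offers that and keeps 139.2.
Round 2 (Bob proposes): Alice can get 139.2 next round, worth 0.65 × 139.2 = 90.48 now. Bob offers 90.48 and keeps 300 − 90.48 = 209.52.
So by rejecting in round 1, Bob gets 209.52 next round, worth 0.6 × 209.52 = 125.712 now.
Offer 108 < 125.712, so Bob rejects.

Reject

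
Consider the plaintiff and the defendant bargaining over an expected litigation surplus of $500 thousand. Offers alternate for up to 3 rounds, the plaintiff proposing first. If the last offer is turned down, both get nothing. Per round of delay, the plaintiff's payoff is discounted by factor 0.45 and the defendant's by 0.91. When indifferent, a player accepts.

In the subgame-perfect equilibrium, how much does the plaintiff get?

249.75

Work backward from the last round.
Round 3 (the plaintiff proposes): the defendant will accept anything ≥ 0, so the plaintiff offers 0 and keeps 500.
Round 2 (the defendant proposes): the plaintiff can get 500 next round, worth 0.45 × 500 = 225 now; the defendant offers that and keeps 275.
Round 1 (the plaintiff proposes): the defendant can get 275 next round, worth 0.91 × 275 = 250.25 now, so the plaintiff offers 250.25, keeping 249.75.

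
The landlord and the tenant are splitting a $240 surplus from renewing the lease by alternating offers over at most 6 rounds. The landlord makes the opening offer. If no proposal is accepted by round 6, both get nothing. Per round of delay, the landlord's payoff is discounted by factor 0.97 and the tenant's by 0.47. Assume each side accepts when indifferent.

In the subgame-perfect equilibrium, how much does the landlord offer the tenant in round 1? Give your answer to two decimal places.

28.37

Round 6 (the tenant proposes): rejection yields 0 for the landlord; the tenant offers 0 and keeps 240.
Round 5 (the landlord proposes): the tenant can get 240 next round, worth 0.47 × 240 = 112.8 now. The landlord offers 112.8 and keeps 240 − 112.8 = 127.2.
Round 4 (the tenant proposes): the landlord can get 127.2 next round, worth 0.97 × 127.2 = 123.384 now. The tenant offers 123.384 and keeps 240 − 123.384 = 116.616.
Round 3 (the landlord proposes): the tenant can get 116.616 next round, worth 0.47 × 116.616 = 54.80952 now. The landlord offers 54.80952 and keeps 240 − 54.80952 = 185.19048.
Round 2 (the tenant proposes): the landlord can get 185.19048 next round, worth 0.97 × 185.19048 = 179.6347656 now. The tenant offers 179.6347656 and keeps 240 − 179.6347656 = 60.3652344.
Round 1 (the landlord proposes): the tenant can get 60.3652344 next round, worth 0.47 × 60.3652344 = 28.371660168 now. The landlord offers 28.371660168 and keeps 240 − 28.371660168 = 211.628339832.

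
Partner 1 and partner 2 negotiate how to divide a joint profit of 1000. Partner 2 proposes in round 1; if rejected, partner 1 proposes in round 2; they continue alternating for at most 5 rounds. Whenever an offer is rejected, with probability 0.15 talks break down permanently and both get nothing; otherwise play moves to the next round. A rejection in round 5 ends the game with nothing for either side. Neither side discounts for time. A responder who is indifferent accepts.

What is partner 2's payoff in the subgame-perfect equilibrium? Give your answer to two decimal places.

By backward induction:
Round 5 (partner 2 proposes): partner 1 will accept anything ≥ 0, so partner 2 offers 0 and keeps 1000.
Round 4 (partner 1 proposes): rejecting gives partner 2 an expected 0.85 × 1000 = 850; partner 1 offers that and keeps 150.
Round 3 (partner 2 proposes): rejecting gives partner 1 an expected 0.85 × 150 = 127.5, so partner 2 offers 127.5, keeping 872.5.
Round 2 (partner 1 proposes): rejecting gives partner 2 an expected 0.85 × 872.5 = 741.625, so partner 1 offers 741.625, keeping 258.375.
Round 1 (partner 2 proposes): rejecting gives partner 1 an expected 0.85 × 258.375 = 219.61875. Partner 2 offers 219.61875 and keeps 1000 − 219.61875 = 780.38125.

780.38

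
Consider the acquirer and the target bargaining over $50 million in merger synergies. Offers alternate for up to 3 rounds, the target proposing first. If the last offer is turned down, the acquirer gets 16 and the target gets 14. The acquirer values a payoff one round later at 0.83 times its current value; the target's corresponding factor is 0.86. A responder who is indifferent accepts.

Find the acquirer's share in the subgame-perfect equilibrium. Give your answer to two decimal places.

17.23

By backward induction:
Round 3 (the target proposes): the acquirer gets 16 if talks fail, so the target offers 16 and keeps 34.
Round 2 (the acquirer proposes): the target can get 34 next round, worth 0.86 × 34 = 29.24 now. The acquirer offers 29.24 and keeps 50 − 29.24 = 20.76.
Round 1 (the target proposes): the acquirer can get 20.76 next round, worth 0.83 × 20.76 = 17.2308 now. The target offers 17.2308 and keeps 50 − 17.2308 = 32.7692.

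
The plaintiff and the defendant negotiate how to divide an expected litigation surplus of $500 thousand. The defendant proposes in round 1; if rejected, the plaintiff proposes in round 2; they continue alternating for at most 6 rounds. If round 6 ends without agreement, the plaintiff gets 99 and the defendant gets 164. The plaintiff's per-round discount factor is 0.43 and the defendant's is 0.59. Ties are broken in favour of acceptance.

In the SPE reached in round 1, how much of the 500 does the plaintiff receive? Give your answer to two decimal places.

Round 6 (the plaintiff proposes): the defendant gets 164 if talks fail, so the plaintiff offers 164 and keeps 336.
Round 5 (the defendant proposes): the plaintiff can get 336 next round, worth 0.43 × 336 = 144.48 now, so the defendant offers 144.48, keeping 355.52.
Round 4 (the plaintiff proposes): the defendant can get 355.52 next round, worth 0.59 × 355.52 = 209.7568 now. The plaintiff offers 209.7568 and keeps 500 − 209.7568 = 290.2432.
Round 3 (the defendant proposes): the plaintiff can get 290.2432 next round, worth 0.43 × 290.2432 = 124.804576 now. The defendant offers 124.804576 and keeps 500 − 124.804576 = 375.195424.
Round 2 (the plaintiff proposes): the defendant can get 375.195424 next round, worth 0.59 × 375.195424 = 221.36530016 now. The plaintiff offers 221.36530016 and keeps 500 − 221.36530016 = 278.63469984.
Round 1 (the defendant proposes): the plaintiff can get 278.63469984 next round, worth 0.43 × 278.63469984 = 119.8129209312 now; the defendant offers that and keeps 380.1870790688.

119.81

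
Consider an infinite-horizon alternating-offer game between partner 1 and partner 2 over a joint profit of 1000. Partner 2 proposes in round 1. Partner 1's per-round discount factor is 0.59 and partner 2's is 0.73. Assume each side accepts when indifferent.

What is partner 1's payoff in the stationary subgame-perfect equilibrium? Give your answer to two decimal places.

When partner 2 proposes, partner 1 accepts any offer worth at least 0.59 times what partner 1 would get by proposing next round; and vice versa.
This gives x = 1000 − 0.59y and y = 1000 − 0.73x, where x and y are each side's share when it proposes.
Hence (1 − 0.59·0.73)x = 1000(1 − 0.59), i.e. 0.5693·x = 410.
x ≈ 720.1827; partner 1's share is 1000 − x ≈ 279.8173.

279.82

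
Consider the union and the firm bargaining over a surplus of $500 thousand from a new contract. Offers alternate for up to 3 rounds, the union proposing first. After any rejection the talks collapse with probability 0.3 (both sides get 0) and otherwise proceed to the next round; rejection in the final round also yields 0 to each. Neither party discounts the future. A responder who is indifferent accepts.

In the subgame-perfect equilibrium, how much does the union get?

395

Round 3 (the union proposes): rejection yields 0 for the firm; the union offers 0 and keeps 500.
Round 2 (the firm proposes): rejecting gives the union an expected 0.7 × 500 = 350, so the firm offers 350, keeping 150.
Round 1 (the union proposes): rejecting gives the firm an expected 0.7 × 150 = 105, so the union offers 105, keeping 395.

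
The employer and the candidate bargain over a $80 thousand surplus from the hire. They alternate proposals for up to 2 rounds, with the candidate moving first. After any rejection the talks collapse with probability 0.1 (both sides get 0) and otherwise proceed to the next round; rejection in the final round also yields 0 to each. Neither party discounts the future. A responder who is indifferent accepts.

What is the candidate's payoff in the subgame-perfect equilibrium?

8

Round 2 (the employer proposes): the candidate will accept anything ≥ 0, so the employer offers 0 and keeps 80.
Round 1 (the candidate proposes): rejecting gives the employer an expected 0.9 × 80 = 72, so the candidate offers 72, keeping 8.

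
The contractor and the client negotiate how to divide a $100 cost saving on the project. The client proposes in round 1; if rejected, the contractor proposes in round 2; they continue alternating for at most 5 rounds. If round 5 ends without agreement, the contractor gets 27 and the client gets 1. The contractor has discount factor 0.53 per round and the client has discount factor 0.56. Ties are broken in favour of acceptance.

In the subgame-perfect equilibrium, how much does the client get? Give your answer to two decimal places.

Work backward from the last round.
Round 5 (the client proposes): the contractor gets 27 if talks fail, so the client offers 27 and keeps 73.
Round 4 (the contractor proposes): the client can get 73 next round, worth 0.56 × 73 = 40.88 now; the contractor offers that and keeps 59.12.
Round 3 (the client proposes): the contractor can get 59.12 next round, worth 0.53 × 59.12 = 31.3336 now. The client offers 31.3336 and keeps 100 − 31.3336 = 68.6664.
Round 2 (the contractor proposes): the client can get 68.6664 next round, worth 0.56 × 68.6664 = 38.453184 now, so the contractor offers 38.453184, keeping 61.546816.
Round 1 (the client proposes): the contractor can get 61.546816 next round, worth 0.53 × 61.546816 = 32.61981248 now, so the client offers 32.61981248, keeping 67.38018752.

67.38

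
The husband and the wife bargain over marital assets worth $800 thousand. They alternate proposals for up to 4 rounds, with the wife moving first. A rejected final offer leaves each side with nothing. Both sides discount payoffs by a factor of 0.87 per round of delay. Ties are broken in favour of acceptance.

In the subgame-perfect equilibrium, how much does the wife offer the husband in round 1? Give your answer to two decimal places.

Round 4 (the husband proposes): the wife will accept anything ≥ 0, so the husband offers 0 and keeps 800.
Round 3 (the wife proposes): the husband can get 800 next round, worth 0.87 × 800 = 696 now. The wife offers 696 and keeps 800 − 696 = 104.
Round 2 (the husband proposes): the wife can get 104 next round, worth 0.87 × 104 = 90.48 now, so the husband offers 90.48, keeping 709.52.
Round 1 (the wife proposes): the husband can get 709.52 next round, worth 0.87 × 709.52 = 617.2824 now, so the wife offers 617.2824, keeping 182.7176.

617.28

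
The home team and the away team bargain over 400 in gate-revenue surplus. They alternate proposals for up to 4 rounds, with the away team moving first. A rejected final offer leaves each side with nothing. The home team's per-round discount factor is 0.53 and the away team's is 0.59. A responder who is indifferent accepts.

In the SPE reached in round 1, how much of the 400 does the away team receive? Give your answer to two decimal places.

246.79

By backward induction:
Round 4 (the home team proposes): the away team will accept anything ≥ 0, so the home team offers 0 and keeps 400.
Round 3 (the away team proposes): the home team can get 400 next round, worth 0.53 × 400 = 212 now; the away team offers that and keeps 188.
Round 2 (the home team proposes): the away team can get 188 next round, worth 0.59 × 188 = 110.92 now; the home team offers that and keeps 289.08.
Round 1 (the away team proposes): the home team can get 289.08 next round, worth 0.53 × 289.08 = 153.2124 now; the away team offers that and keeps 246.7876.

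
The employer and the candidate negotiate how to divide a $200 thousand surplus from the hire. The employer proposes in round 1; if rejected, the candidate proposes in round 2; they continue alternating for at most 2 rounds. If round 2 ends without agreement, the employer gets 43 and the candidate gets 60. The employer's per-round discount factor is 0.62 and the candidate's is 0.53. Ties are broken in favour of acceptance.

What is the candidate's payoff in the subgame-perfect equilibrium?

83.21

Round 2 (the candidate proposes): the employer gets 43 if talks fail, so the candidate offers 43 and keeps 157.
Round 1 (the employer proposes): the candidate can get 157 next round, worth 0.53 × 157 = 83.21 now, so the employer offers 83.21, keeping 116.79.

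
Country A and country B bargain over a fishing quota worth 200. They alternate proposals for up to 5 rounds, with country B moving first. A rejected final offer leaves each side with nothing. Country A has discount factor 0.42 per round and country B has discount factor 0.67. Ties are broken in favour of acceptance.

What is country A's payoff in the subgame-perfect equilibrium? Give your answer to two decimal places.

35.52

Round 5 (country B proposes): rejection yields 0 for country A; country B offers 0 and keeps 200.
Round 4 (country A proposes): country B can get 200 next round, worth 0.67 × 200 = 134 now. Country A offers 134 and keeps 200 − 134 = 66.
Round 3 (country B proposes): country A can get 66 next round, worth 0.42 × 66 = 27.72 now; country B offers that and keeps 172.28.
Round 2 (country A proposes): country B can get 172.28 next round, worth 0.67 × 172.28 = 115.4276 now; country A offers that and keeps 84.5724.
Round 1 (country B proposes): country A can get 84.5724 next round, worth 0.42 × 84.5724 = 35.520408 now, so country B offers 35.520408, keeping 164.479592.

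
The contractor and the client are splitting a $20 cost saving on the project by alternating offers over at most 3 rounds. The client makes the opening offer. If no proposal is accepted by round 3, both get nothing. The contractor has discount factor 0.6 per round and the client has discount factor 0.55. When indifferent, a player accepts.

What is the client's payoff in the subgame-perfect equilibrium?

14.6

Round 3 (the client proposes): rejection yields 0 for the contractor; the client offers 0 and keeps 20.
Round 2 (the contractor proposes): the client can get 20 next round, worth 0.55 × 20 = 11 now; the contractor offers that and keeps 9.
Round 1 (the client proposes): the contractor can get 9 next round, worth 0.6 × 9 = 5.4 now, so the client offers 5.4, keeping 14.6.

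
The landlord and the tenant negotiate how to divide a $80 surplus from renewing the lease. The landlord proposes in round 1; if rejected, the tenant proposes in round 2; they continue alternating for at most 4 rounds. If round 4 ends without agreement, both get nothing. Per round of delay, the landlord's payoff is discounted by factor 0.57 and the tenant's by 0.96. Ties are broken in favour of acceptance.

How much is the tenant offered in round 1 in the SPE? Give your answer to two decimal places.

Work backward from the last round.
Round 4 (the tenant proposes): rejection yields 0 for the landlord; the tenant offers 0 and keeps 80.
Round 3 (the landlord proposes): the tenant can get 80 next round, worth 0.96 × 80 = 76.8 now, so the landlord offers 76.8, keeping 3.2.
Round 2 (the tenant proposes): the landlord can get 3.2 next round, worth 0.57 × 3.2 = 1.824 now; the tenant offers that and keeps 78.176.
Round 1 (the landlord proposes): the tenant can get 78.176 next round, worth 0.96 × 78.176 = 75.04896 now, so the landlord offers 75.04896, keeping 4.95104.

75.05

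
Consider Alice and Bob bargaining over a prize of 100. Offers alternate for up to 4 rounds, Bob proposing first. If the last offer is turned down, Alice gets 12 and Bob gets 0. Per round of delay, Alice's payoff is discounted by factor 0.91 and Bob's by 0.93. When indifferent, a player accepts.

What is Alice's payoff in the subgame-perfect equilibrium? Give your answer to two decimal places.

Solve by backward induction from round 4.
Round 4 (Alice proposes): Bob will accept anything ≥ 0, so Alice offers 0 and keeps 100.
Round 3 (Bob proposes): Alice can get 100 next round, worth 0.91 × 100 = 91 now; Bob offers that and keeps 9.
Round 2 (Alice proposes): Bob can get 9 next round, worth 0.93 × 9 = 8.37 now. Alice offers 8.37 and keeps 100 − 8.37 = 91.63.
Round 1 (Bob proposes): Alice can get 91.63 next round, worth 0.91 × 91.63 = 83.3833 now. Bob offers 83.3833 and keeps 100 − 83.3833 = 16.6167.

83.38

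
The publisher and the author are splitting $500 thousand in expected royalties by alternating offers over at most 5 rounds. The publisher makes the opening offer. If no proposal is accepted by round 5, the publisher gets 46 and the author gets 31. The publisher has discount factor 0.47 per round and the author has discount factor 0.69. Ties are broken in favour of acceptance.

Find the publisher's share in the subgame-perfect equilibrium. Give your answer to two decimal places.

254.59

Solve by backward induction from round 5.
Round 5 (the publisher proposes): the author gets 31 if talks fail, so the publisher offers 31 and keeps 469.
Round 4 (the author proposes): the publisher can get 469 next round, worth 0.47 × 469 = 220.43 now; the author offers that and keeps 279.57.
Round 3 (the publisher proposes): the author can get 279.57 next round, worth 0.69 × 279.57 = 192.9033 now, so the publisher offers 192.9033, keeping 307.0967.
Round 2 (the author proposes): the publisher can get 307.0967 next round, worth 0.47 × 307.0967 = 144.335449 now. The author offers 144.335449 and keeps 500 − 144.335449 = 355.664551.
Round 1 (the publisher proposes): the author can get 355.664551 next round, worth 0.69 × 355.664551 = 245.40854019 now. The publisher offers 245.40854019 and keeps 500 − 245.40854019 = 254.59145981.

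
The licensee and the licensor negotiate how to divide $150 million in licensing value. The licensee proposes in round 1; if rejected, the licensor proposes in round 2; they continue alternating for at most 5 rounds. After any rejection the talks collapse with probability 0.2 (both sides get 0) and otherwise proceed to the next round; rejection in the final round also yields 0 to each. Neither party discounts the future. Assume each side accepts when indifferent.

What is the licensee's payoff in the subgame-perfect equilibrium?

110.64

Round 5 (the licensee proposes): the licensor will accept anything ≥ 0, so the licensee offers 0 and keeps 150.
Round 4 (the licensor proposes): rejecting gives the licensee an expected 0.8 × 150 = 120, so the licensor offers 120, keeping 30.
Round 3 (the licensee proposes): rejecting gives the licensor an expected 0.8 × 30 = 24, so the licensee offers 24, keeping 126.
Round 2 (the licensor proposes): rejecting gives the licensee an expected 0.8 × 126 = 100.8. The licensor offers 100.8 and keeps 150 − 100.8 = 49.2.
Round 1 (the licensee proposes): rejecting gives the licensor an expected 0.8 × 49.2 = 39.36, so the licensee offers 39.36, keeping 110.64.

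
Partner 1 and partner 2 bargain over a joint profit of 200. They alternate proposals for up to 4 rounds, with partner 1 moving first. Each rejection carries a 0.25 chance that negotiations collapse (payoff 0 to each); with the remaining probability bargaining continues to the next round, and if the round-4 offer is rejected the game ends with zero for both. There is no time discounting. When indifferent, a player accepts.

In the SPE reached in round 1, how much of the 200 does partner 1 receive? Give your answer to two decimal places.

Round 4 (partner 2 proposes): rejection yields 0 for partner 1; partner 2 offers 0 and keeps 200.
Round 3 (partner 1 proposes): rejecting gives partner 2 an expected 0.75 × 200 = 150; partner 1 offers that and keeps 50.
Round 2 (partner 2 proposes): rejecting gives partner 1 an expected 0.75 × 50 = 37.5, so partner 2 offers 37.5, keeping 162.5.
Round 1 (partner 1 proposes): rejecting gives partner 2 an expected 0.75 × 162.5 = 121.875; partner 1 offers that and keeps 78.125.

78.13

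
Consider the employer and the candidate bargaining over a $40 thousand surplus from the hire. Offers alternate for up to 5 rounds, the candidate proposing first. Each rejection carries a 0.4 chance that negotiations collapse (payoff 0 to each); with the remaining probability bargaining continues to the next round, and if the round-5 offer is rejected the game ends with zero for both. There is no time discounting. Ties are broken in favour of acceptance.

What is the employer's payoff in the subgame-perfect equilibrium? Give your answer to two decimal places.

13.06

Round 5 (the candidate proposes): rejection yields 0 for the employer; the candidate offers 0 and keeps 40.
Round 4 (the employer proposes): rejecting gives the candidate an expected 0.6 × 40 = 24, so the employer offers 24, keeping 16.
Round 3 (the candidate proposes): rejecting gives the employer an expected 0.6 × 16 = 9.6; the candidate offers that and keeps 30.4.
Round 2 (the employer proposes): rejecting gives the candidate an expected 0.6 × 30.4 = 18.24, so the employer offers 18.24, keeping 21.76.
Round 1 (the candidate proposes): rejecting gives the employer an expected 0.6 × 21.76 = 13.056. The candidate offers 13.056 and keeps 40 − 13.056 = 26.944.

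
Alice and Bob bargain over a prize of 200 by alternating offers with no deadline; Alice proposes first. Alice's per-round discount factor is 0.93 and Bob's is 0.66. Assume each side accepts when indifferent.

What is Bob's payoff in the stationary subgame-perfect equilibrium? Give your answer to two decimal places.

23.93

In a stationary SPE each proposer offers the other exactly their discounted continuation value.
If Alice keeps x when proposing and Bob keeps y when proposing, then x = 200 − 0.66y and y = 200 − 0.93x.
Solving: x = 200(1 − 0.66) / (1 − 0.93·0.66) = 68 / 0.3862 ≈ 176.0746.
Bob gets 200 − 176.0746 ≈ 23.9254.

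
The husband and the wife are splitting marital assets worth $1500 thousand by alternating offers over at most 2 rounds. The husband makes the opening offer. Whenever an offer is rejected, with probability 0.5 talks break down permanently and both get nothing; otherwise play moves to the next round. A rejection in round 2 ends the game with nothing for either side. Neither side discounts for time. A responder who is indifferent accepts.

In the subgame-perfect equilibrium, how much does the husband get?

By backward induction:
Round 2 (the wife proposes): rejection yields 0 for the husband; the wife offers 0 and keeps 1500.
Round 1 (the husband proposes): rejecting gives the wife an expected 0.5 × 1500 = 750, so the husband offers 750, keeping 750.

750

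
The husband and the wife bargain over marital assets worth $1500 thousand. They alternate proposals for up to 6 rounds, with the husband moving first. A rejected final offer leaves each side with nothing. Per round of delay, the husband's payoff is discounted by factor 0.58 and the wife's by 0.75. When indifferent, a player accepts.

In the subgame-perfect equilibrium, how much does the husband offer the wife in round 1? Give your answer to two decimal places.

890.92

Round 6 (the wife proposes): rejection yields 0 for the husband; the wife offers 0 and keeps 1500.
Round 5 (the husband proposes): the wife can get 1500 next round, worth 0.75 × 1500 = 1125 now; the husband offers that and keeps 375.
Round 4 (the wife proposes): the husband can get 375 next round, worth 0.58 × 375 = 217.5 now; the wife offers that and keeps 1282.5.
Round 3 (the husband proposes): the wife can get 1282.5 next round, worth 0.75 × 1282.5 = 961.875 now. The husband offers 961.875 and keeps 1500 − 961.875 = 538.125.
Round 2 (the wife proposes): the husband can get 538.125 next round, worth 0.58 × 538.125 = 312.1125 now, so the wife offers 312.1125, keeping 1187.8875.
Round 1 (the husband proposes): the wife can get 1187.8875 next round, worth 0.75 × 1187.8875 = 890.915625 now; the husband offers that and keeps 609.084375.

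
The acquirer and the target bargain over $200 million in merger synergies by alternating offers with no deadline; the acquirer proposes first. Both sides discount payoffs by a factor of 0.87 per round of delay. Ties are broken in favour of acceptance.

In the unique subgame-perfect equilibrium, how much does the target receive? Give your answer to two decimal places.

When the acquirer proposes, the target accepts any offer worth at least 0.87 times what the target would get by proposing next round; and vice versa.
This gives x = 200 − 0.87y and y = 200 − 0.87x, where x and y are each side's share when it proposes.
Hence (1 − 0.87·0.87)x = 200(1 − 0.87), i.e. 0.2431·x = 26.
x ≈ 106.9519; the target's share is 200 − x ≈ 93.0481.

93.05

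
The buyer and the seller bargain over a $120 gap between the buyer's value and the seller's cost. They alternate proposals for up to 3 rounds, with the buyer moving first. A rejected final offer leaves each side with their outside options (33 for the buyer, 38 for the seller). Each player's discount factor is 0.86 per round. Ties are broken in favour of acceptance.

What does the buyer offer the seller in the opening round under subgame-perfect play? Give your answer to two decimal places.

42.55

Round 3 (the buyer proposes): the seller gets 38 if talks fail, so the buyer offers 38 and keeps 82.
Round 2 (the seller proposes): the buyer can get 82 next round, worth 0.86 × 82 = 70.52 now; the seller offers that and keeps 49.48.
Round 1 (the buyer proposes): the seller can get 49.48 next round, worth 0.86 × 49.48 = 42.5528 now, so the buyer offers 42.5528, keeping 77.4472.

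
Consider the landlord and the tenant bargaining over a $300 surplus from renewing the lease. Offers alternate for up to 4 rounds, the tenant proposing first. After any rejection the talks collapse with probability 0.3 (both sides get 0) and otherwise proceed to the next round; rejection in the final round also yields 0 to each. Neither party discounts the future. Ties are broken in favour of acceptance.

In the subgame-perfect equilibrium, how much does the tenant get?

134.1

By backward induction:
Round 4 (the landlord proposes): the tenant will accept anything ≥ 0, so the landlord offers 0 and keeps 300.
Round 3 (the tenant proposes): rejecting gives the landlord an expected 0.7 × 300 = 210, so the tenant offers 210, keeping 90.
Round 2 (the landlord proposes): rejecting gives the tenant an expected 0.7 × 90 = 63. The landlord offers 63 and keeps 300 − 63 = 237.
Round 1 (the tenant proposes): rejecting gives the landlord an expected 0.7 × 237 = 165.9, so the tenant offers 165.9, keeping 134.1.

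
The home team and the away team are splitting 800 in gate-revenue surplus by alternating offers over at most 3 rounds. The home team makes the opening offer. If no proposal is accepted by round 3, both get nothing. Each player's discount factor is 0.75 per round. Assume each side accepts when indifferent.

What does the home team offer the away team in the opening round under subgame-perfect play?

Round 3 (the home team proposes): the away team will accept anything ≥ 0, so the home team offers 0 and keeps 800.
Round 2 (the away team proposes): the home team can get 800 next round, worth 0.75 × 800 = 600 now; the away team offers that and keeps 200.
Round 1 (the home team proposes): the away team can get 200 next round, worth 0.75 × 200 = 150 now, so the home team offers 150, keeping 650.

150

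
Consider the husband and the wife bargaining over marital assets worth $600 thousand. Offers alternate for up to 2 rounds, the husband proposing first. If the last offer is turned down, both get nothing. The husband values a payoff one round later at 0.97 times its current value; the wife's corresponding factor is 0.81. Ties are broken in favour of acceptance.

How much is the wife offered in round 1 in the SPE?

486

Work backward from the last round.
Round 2 (the wife proposes): the husband will accept anything ≥ 0, so the wife offers 0 and keeps 600.
Round 1 (the husband proposes): the wife can get 600 next round, worth 0.81 × 600 = 486 now; the husband offers that and keeps 114.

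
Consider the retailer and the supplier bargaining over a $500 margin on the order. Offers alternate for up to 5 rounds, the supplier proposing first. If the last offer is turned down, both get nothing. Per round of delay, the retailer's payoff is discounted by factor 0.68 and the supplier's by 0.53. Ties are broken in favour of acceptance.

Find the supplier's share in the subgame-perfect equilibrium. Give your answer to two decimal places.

Solve by backward induction from round 5.
Round 5 (the supplier proposes): rejection yields 0 for the retailer; the supplier offers 0 and keeps 500.
Round 4 (the retailer proposes): the supplier can get 500 next round, worth 0.53 × 500 = 265 now. The retailer offers 265 and keeps 500 − 265 = 235.
Round 3 (the supplier proposes): the retailer can get 235 next round, worth 0.68 × 235 = 159.8 now; the supplier offers that and keeps 340.2.
Round 2 (the retailer proposes): the supplier can get 340.2 next round, worth 0.53 × 340.2 = 180.306 now. The retailer offers 180.306 and keeps 500 − 180.306 = 319.694.
Round 1 (the supplier proposes): the retailer can get 319.694 next round, worth 0.68 × 319.694 = 217.39192 now. The supplier offers 217.39192 and keeps 500 − 217.39192 = 282.60808.

282.61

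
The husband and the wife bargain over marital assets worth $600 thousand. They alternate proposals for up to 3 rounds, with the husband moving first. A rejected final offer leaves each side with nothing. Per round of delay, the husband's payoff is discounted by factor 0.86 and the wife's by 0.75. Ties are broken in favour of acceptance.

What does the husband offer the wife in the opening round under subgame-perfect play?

Work backward from the last round.
Round 3 (the husband proposes): the wife will accept anything ≥ 0, so the husband offers 0 and keeps 600.
Round 2 (the wife proposes): the husband can get 600 next round, worth 0.86 × 600 = 516 now, so the wife offers 516, keeping 84.
Round 1 (the husband proposes): the wife can get 84 next round, worth 0.75 × 84 = 63 now. The husband offers 63 and keeps 600 − 63 = 537.

63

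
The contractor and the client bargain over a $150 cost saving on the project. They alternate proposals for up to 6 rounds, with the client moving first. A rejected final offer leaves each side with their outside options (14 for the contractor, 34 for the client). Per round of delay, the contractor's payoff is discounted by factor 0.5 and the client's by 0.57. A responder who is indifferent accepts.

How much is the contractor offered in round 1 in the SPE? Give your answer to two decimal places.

46.15

Round 6 (the contractor proposes): the client gets 34 if talks fail, so the contractor offers 34 and keeps 116.
Round 5 (the client proposes): the contractor can get 116 next round, worth 0.5 × 116 = 58 now. The client offers 58 and keeps 150 − 58 = 92.
Round 4 (the contractor proposes): the client can get 92 next round, worth 0.57 × 92 = 52.44 now. The contractor offers 52.44 and keeps 150 − 52.44 = 97.56.
Round 3 (the client proposes): the contractor can get 97.56 next round, worth 0.5 × 97.56 = 48.78 now, so the client offers 48.78, keeping 101.22.
Round 2 (the contractor proposes): the client can get 101.22 next round, worth 0.57 × 101.22 = 57.6954 now. The contractor offers 57.6954 and keeps 150 − 57.6954 = 92.3046.
Round 1 (the client proposes): the contractor can get 92.3046 next round, worth 0.5 × 92.3046 = 46.1523 now, so the client offers 46.1523, keeping 103.8477.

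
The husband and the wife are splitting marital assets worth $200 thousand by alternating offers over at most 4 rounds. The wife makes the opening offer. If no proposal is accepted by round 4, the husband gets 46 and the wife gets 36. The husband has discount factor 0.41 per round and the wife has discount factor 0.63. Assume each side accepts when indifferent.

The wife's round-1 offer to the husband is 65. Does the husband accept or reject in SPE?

Accept

Round 4 (the husband proposes): the wife gets 36 if talks fail, so the husband offers 36 and keeps 164.
Round 3 (the wife proposes): the husband can get 164 next round, worth 0.41 × 164 = 67.24 now, so the wife offers 67.24, keeping 132.76.
Round 2 (the husband proposes): the wife can get 132.76 next round, worth 0.63 × 132.76 = 83.6388 now, so the husband offers 83.6388, keeping 116.3612.
So by rejecting in round 1, the husband gets 116.3612 next round, worth 0.41 × 116.3612 = 47.708092 now.
Offer 65 ≥ 47.708092, so the husband accepts.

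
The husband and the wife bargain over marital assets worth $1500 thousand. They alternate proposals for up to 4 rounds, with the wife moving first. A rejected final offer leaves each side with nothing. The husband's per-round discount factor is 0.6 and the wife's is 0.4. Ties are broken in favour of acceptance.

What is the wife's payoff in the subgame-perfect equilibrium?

744

Round 4 (the husband proposes): rejection yields 0 for the wife; the husband offers 0 and keeps 1500.
Round 3 (the wife proposes): the husband can get 1500 next round, worth 0.6 × 1500 = 900 now. The wife offers 900 and keeps 1500 − 900 = 600.
Round 2 (the husband proposes): the wife can get 600 next round, worth 0.4 × 600 = 240 now; the husband offers that and keeps 1260.
Round 1 (the wife proposes): the husband can get 1260 next round, worth 0.6 × 1260 = 756 now. The wife offers 756 and keeps 1500 − 756 = 744.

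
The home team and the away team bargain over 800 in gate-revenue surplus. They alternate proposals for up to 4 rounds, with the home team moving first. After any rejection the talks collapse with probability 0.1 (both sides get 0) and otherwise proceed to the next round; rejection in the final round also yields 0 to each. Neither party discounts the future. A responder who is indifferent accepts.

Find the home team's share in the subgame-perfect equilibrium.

144.8

Round 4 (the away team proposes): rejection yields 0 for the home team; the away team offers 0 and keeps 800.
Round 3 (the home team proposes): rejecting gives the away team an expected 0.9 × 800 = 720; the home team offers that and keeps 80.
Round 2 (the away team proposes): rejecting gives the home team an expected 0.9 × 80 = 72, so the away team offers 72, keeping 728.
Round 1 (the home team proposes): rejecting gives the away team an expected 0.9 × 728 = 655.2, so the home team offers 655.2, keeping 144.8.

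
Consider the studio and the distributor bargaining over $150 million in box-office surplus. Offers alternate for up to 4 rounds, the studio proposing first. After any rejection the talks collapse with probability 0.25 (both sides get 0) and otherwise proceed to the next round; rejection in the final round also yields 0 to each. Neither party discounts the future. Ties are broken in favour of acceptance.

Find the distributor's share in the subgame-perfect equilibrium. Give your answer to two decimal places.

91.41

By backward induction:
Round 4 (the distributor proposes): rejection yields 0 for the studio; the distributor offers 0 and keeps 150.
Round 3 (the studio proposes): rejecting gives the distributor an expected 0.75 × 150 = 112.5; the studio offers that and keeps 37.5.
Round 2 (the distributor proposes): rejecting gives the studio an expected 0.75 × 37.5 = 28.125. The distributor offers 28.125 and keeps 150 − 28.125 = 121.875.
Round 1 (the studio proposes): rejecting gives the distributor an expected 0.75 × 121.875 = 91.40625. The studio offers 91.40625 and keeps 150 − 91.40625 = 58.59375.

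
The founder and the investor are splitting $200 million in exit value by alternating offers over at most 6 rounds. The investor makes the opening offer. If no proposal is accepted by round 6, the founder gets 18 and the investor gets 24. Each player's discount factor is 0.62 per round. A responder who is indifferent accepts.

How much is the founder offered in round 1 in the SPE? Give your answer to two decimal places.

81.36

Round 6 (the founder proposes): the investor gets 24 if talks fail, so the founder offers 24 and keeps 176.
Round 5 (the investor proposes): the founder can get 176 next round, worth 0.62 × 176 = 109.12 now. The investor offers 109.12 and keeps 200 − 109.12 = 90.88.
Round 4 (the founder proposes): the investor can get 90.88 next round, worth 0.62 × 90.88 = 56.3456 now. The founder offers 56.3456 and keeps 200 − 56.3456 = 143.6544.
Round 3 (the investor proposes): the founder can get 143.6544 next round, worth 0.62 × 143.6544 = 89.065728 now. The investor offers 89.065728 and keeps 200 − 89.065728 = 110.934272.
Round 2 (the founder proposes): the investor can get 110.934272 next round, worth 0.62 × 110.934272 = 68.77924864 now. The founder offers 68.77924864 and keeps 200 − 68.77924864 = 131.22075136.
Round 1 (the investor proposes): the founder can get 131.22075136 next round, worth 0.62 × 131.22075136 = 81.3568658432 now. The investor offers 81.3568658432 and keeps 200 − 81.3568658432 = 118.6431341568.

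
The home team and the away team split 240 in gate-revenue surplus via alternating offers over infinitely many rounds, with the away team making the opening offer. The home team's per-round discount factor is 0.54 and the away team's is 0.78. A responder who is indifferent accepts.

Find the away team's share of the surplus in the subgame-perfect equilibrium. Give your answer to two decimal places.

190.74

In a stationary SPE each proposer offers the other exactly their discounted continuation value.
If the away team keeps x when proposing and the home team keeps y when proposing, then x = 240 − 0.54y and y = 240 − 0.78x.
Solving: x = 240(1 − 0.54) / (1 − 0.78·0.54) = 110.4 / 0.5788 ≈ 190.7395.
The home team gets 240 − 190.7395 ≈ 49.2605.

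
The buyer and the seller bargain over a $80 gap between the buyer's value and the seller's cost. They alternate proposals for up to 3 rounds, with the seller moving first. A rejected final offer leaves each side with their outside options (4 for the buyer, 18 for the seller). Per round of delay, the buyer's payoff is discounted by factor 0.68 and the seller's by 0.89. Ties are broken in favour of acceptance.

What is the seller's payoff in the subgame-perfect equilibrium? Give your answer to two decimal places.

Round 3 (the seller proposes): the buyer gets 4 if talks fail, so the seller offers 4 and keeps 76.
Round 2 (the buyer proposes): the seller can get 76 next round, worth 0.89 × 76 = 67.64 now. The buyer offers 67.64 and keeps 80 − 67.64 = 12.36.
Round 1 (the seller proposes): the buyer can get 12.36 next round, worth 0.68 × 12.36 = 8.4048 now. The seller offers 8.4048 and keeps 80 − 8.4048 = 71.5952.

71.60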